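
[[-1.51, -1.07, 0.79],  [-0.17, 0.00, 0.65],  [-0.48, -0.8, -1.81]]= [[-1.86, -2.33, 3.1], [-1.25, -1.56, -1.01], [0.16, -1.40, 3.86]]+[[0.35,  1.26,  -2.31], [1.08,  1.56,  1.66], [-0.64,  0.60,  -5.67]]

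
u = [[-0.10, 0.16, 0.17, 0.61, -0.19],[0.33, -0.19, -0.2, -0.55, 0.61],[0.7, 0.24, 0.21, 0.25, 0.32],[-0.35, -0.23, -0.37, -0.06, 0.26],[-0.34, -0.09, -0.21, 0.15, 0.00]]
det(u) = 0.00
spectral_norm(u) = 1.15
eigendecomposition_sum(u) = [[-0.23+0.00j, (0.11+0j), (0.13+0j), 0.36+0.00j, (-0.37+0j)], [(0.35-0j), (-0.18-0j), -0.21-0.00j, (-0.57-0j), (0.58-0j)], [0.08-0.00j, -0.04-0.00j, (-0.05-0j), -0.13-0.00j, 0.14-0.00j], [(0.08-0j), -0.04-0.00j, (-0.05-0j), (-0.13-0j), 0.13-0.00j], [-0.06+0.00j, 0.03+0.00j, 0.03+0.00j, 0.09+0.00j, (-0.1+0j)]] + [[(0.07+0.14j),0.03+0.06j,0.01+0.10j,0.12+0.00j,0.09-0.03j], [0.00+0.01j,0.01j,-0.00+0.01j,(0.01+0j),0.01+0.00j], [0.29+0.13j,0.12+0.06j,(0.14+0.14j),0.19-0.15j,0.10-0.15j], [(-0.21+0.16j),-0.09+0.07j,-0.16+0.05j,(0.03+0.2j),0.07+0.14j], [-0.15+0.12j,-0.07+0.05j,-0.12+0.04j,0.03+0.15j,(0.05+0.1j)]] + [[(0.07-0.14j),(0.03-0.06j),(0.01-0.1j),(0.12-0j),(0.09+0.03j)], [-0.01j,0.00-0.01j,-0.00-0.01j,(0.01-0j),0.01-0.00j], [(0.29-0.13j),(0.12-0.06j),0.14-0.14j,(0.19+0.15j),0.10+0.15j], [(-0.21-0.16j),(-0.09-0.07j),(-0.16-0.05j),0.03-0.20j,(0.07-0.14j)], [-0.15-0.12j,(-0.07-0.05j),-0.12-0.04j,0.03-0.15j,(0.05-0.1j)]] + [[(-0.02-0j), -0.01-0.00j, 0.01-0.00j, 0.00-0.00j, 0.01+0.00j],  [-0.02-0.00j, -0.02-0.00j, (0.01-0j), -0j, (0.01+0j)],  [(0.05+0j), (0.03+0j), -0.03+0.00j, (-0+0j), -0.02-0.00j],  [(-0-0j), -0.00-0.00j, 0.00-0.00j, 0.00-0.00j, 0.00+0.00j],  [0.02+0.00j, (0.01+0j), -0.01+0.00j, -0.00+0.00j, -0.01-0.00j]] + [[-0.00+0.00j, (-0+0j), 0j, 0.00+0.00j, -0.00+0.00j],[-0j, 0.00-0.00j, (-0-0j), (-0-0j), (0.01-0j)],[0.00-0.00j, 0.00-0.00j, -0.00-0.00j, -0.00-0.00j, 0.00-0.00j],[-0.00+0.00j, -0.00+0.00j, 0j, 0j, -0.00+0.00j],[0.00-0.00j, 0.00-0.00j, -0.00-0.00j, (-0-0j), 0.00-0.00j]]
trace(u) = -0.14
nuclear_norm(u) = 2.75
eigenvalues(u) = [(-0.67+0j), (0.3+0.59j), (0.3-0.59j), (-0.07+0j), (0.01+0j)]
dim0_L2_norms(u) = [0.92, 0.42, 0.54, 0.87, 0.76]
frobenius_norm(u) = 1.63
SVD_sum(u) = [[-0.23,0.12,0.13,0.40,-0.37], [0.34,-0.18,-0.2,-0.6,0.55], [0.07,-0.04,-0.04,-0.13,0.12], [0.07,-0.04,-0.04,-0.12,0.11], [-0.06,0.03,0.03,0.11,-0.1]] + [[0.16,0.07,0.09,0.06,0.02], [0.01,0.0,0.00,0.0,0.0], [0.64,0.28,0.35,0.23,0.07], [-0.40,-0.17,-0.22,-0.14,-0.04], [-0.27,-0.12,-0.15,-0.1,-0.03]] + [[-0.02, -0.01, -0.08, 0.15, 0.14], [-0.01, -0.0, -0.03, 0.05, 0.05], [-0.02, -0.01, -0.08, 0.15, 0.14], [-0.03, -0.02, -0.11, 0.2, 0.19], [-0.02, -0.01, -0.08, 0.14, 0.14]] + [[-0.01, -0.02, 0.03, 0.0, 0.02], [-0.01, -0.01, 0.02, 0.00, 0.01], [0.01, 0.01, -0.02, -0.0, -0.01], [0.00, 0.0, -0.0, -0.00, -0.00], [0.01, 0.01, -0.02, -0.0, -0.01]] + [[-0.00, 0.00, 0.00, -0.00, 0.00], [-0.0, 0.0, 0.0, -0.0, 0.00], [0.0, -0.0, -0.0, 0.0, -0.0], [0.0, -0.00, -0.00, 0.0, -0.00], [-0.00, 0.00, 0.0, -0.00, 0.00]]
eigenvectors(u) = [[(0.52+0j), (0.26+0.2j), 0.26-0.20j, -0.32+0.00j, (-0.38+0j)], [-0.81+0.00j, 0.01+0.02j, (0.01-0.02j), -0.41+0.00j, 0.84+0.00j], [-0.19+0.00j, (0.65+0j), (0.65-0j), 0.79+0.00j, (0.1+0j)], [(-0.18+0j), (-0.27+0.48j), (-0.27-0.48j), (-0.02+0j), (-0.22+0j)], [(0.13+0j), (-0.18+0.36j), -0.18-0.36j, (0.33+0j), 0.31+0.00j]]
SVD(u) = [[-0.53,0.20,-0.45,0.68,0.11],[0.8,0.01,-0.16,0.47,0.34],[0.17,0.79,-0.45,-0.38,-0.09],[0.16,-0.49,-0.62,-0.05,-0.59],[-0.14,-0.33,-0.43,-0.42,0.72]] @ diag([1.1537102770712069, 1.04187189835037, 0.4923885060966698, 0.06082974221183736, 0.002974144314811965]) @ [[0.37, -0.19, -0.21, -0.65, 0.59], [0.78, 0.35, 0.43, 0.28, 0.09], [0.09, 0.06, 0.36, -0.67, -0.64], [-0.31, -0.37, 0.79, 0.01, 0.37], [-0.38, 0.84, 0.10, -0.21, 0.31]]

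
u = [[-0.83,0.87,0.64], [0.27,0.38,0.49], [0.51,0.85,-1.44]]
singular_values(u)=[1.83, 1.29, 0.58]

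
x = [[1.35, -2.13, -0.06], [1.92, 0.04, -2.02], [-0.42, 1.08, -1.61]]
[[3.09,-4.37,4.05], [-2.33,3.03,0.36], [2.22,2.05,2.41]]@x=[[-5.92, -2.38, 2.12],[2.52, 5.47, -6.56],[5.92, -2.04, -8.15]]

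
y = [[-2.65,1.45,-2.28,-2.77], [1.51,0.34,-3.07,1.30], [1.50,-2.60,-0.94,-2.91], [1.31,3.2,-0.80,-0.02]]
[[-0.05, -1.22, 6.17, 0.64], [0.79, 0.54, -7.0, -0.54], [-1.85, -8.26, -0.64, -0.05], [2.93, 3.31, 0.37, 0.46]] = y@[[0.33, -0.47, -1.2, -0.03], [0.79, 1.31, 0.88, 0.18], [0.03, 0.3, 1.13, 0.1], [0.09, 1.33, -1.55, -0.19]]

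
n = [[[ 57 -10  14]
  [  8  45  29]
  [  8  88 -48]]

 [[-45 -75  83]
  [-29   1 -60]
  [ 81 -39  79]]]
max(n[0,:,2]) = 29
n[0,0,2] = 14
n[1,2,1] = -39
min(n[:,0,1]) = -75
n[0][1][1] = 45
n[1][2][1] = -39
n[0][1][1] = 45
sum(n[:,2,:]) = 169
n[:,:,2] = [[14, 29, -48], [83, -60, 79]]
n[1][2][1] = -39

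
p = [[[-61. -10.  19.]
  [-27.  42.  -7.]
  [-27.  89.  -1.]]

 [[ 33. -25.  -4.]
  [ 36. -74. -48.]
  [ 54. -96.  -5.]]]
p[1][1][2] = -48.0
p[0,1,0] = -27.0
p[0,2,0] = -27.0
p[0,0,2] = 19.0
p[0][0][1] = -10.0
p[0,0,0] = -61.0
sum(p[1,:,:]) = -129.0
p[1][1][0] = 36.0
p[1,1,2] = -48.0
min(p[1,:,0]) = 33.0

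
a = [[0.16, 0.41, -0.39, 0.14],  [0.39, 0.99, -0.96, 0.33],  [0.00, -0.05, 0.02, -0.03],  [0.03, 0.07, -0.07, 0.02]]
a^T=[[0.16, 0.39, 0.00, 0.03], [0.41, 0.99, -0.05, 0.07], [-0.39, -0.96, 0.02, -0.07], [0.14, 0.33, -0.03, 0.02]]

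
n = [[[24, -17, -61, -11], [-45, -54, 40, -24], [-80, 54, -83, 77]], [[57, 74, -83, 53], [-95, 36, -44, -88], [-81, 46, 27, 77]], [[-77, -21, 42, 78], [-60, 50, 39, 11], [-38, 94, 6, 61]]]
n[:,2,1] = [54, 46, 94]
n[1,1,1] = 36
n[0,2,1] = 54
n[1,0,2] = -83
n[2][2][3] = 61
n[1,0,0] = 57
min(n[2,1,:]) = -60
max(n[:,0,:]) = 78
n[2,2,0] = -38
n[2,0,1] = -21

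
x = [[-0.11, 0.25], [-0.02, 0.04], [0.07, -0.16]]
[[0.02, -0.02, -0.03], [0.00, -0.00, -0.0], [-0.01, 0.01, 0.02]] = x @ [[0.18, -0.16, -0.21], [0.16, -0.16, -0.20]]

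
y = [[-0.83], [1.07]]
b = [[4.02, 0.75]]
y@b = [[-3.34, -0.62], [4.3, 0.8]]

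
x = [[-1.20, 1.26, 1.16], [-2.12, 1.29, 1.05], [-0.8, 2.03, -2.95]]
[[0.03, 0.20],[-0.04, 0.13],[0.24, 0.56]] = x@[[0.08, 0.09], [0.12, 0.27], [-0.02, -0.03]]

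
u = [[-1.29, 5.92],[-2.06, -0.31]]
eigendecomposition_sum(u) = [[(-0.64+1.67j), (2.96+0.68j)],[-1.03-0.24j, (-0.16+1.79j)]] + [[-0.64-1.67j, (2.96-0.68j)], [(-1.03+0.24j), -0.16-1.79j]]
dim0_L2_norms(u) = [2.43, 5.93]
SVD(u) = [[-1.00, -0.03], [-0.03, 1.00]] @ diag([6.0606410518602765, 2.078179501512304]) @ [[0.22,  -0.98], [-0.98,  -0.22]]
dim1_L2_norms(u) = [6.06, 2.08]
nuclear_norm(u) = 8.14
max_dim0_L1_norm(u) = 6.23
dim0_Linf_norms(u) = [2.06, 5.92]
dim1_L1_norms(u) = [7.21, 2.37]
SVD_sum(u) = [[-1.34, 5.91], [-0.03, 0.15]] + [[0.05, 0.01], [-2.03, -0.46]]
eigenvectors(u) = [[0.86+0.00j, (0.86-0j)], [0.07+0.50j, 0.07-0.50j]]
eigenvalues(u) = [(-0.8+3.46j), (-0.8-3.46j)]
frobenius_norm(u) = 6.41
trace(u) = -1.60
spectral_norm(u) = 6.06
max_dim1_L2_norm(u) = 6.06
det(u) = 12.60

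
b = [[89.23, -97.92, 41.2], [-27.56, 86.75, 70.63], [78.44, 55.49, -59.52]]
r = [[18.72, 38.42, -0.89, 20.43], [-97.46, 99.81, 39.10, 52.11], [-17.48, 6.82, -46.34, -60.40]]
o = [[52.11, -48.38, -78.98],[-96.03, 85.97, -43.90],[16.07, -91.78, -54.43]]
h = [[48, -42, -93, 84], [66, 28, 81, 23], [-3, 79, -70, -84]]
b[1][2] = 70.63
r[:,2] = [-0.89, 39.1, -46.34]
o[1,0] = -96.03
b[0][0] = 89.23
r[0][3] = 20.43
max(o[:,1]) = 85.97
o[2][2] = -54.43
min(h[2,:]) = -84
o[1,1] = 85.97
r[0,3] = 20.43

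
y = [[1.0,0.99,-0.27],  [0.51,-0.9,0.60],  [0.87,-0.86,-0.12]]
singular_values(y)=[1.67, 1.41, 0.47]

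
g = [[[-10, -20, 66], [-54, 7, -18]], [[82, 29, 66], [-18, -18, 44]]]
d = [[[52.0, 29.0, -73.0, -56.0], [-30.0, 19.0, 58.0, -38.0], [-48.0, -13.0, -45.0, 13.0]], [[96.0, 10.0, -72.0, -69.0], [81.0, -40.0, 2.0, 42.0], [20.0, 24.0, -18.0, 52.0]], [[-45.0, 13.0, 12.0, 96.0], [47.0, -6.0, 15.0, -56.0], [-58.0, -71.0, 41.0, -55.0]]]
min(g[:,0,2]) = 66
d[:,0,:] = [[52.0, 29.0, -73.0, -56.0], [96.0, 10.0, -72.0, -69.0], [-45.0, 13.0, 12.0, 96.0]]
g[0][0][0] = -10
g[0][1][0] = -54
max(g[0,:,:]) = 66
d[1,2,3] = 52.0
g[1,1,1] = -18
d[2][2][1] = -71.0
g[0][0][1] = -20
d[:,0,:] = [[52.0, 29.0, -73.0, -56.0], [96.0, 10.0, -72.0, -69.0], [-45.0, 13.0, 12.0, 96.0]]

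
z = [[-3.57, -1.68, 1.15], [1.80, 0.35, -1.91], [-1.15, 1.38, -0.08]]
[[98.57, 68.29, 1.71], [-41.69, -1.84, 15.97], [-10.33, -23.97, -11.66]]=z @ [[-16.88, -10.90, 0.51],  [-21.44, -27.28, -8.57],  [1.99, -14.31, -9.45]]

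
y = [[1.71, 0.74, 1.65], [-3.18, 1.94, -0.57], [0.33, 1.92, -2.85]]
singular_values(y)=[4.45, 2.95, 1.94]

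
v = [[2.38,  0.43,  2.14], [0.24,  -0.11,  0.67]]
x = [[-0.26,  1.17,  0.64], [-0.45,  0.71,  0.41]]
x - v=[[-2.64, 0.74, -1.50], [-0.69, 0.82, -0.26]]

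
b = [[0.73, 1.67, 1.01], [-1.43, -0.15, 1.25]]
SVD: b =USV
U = [[-1.0, 0.04], [0.04, 1.0]]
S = [2.08, 1.9]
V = [[-0.38, -0.8, -0.46], [-0.73, -0.04, 0.68]]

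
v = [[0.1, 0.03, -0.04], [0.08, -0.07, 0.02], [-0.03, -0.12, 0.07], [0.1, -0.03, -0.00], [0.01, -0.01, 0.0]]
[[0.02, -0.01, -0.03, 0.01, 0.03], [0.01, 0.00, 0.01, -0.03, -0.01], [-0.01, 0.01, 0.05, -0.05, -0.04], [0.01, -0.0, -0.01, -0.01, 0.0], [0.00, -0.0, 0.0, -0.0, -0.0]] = v @ [[0.11, -0.05, -0.13, -0.06, 0.09], [-0.0, -0.03, -0.15, 0.25, 0.14], [-0.12, 0.1, 0.36, -0.27, -0.3]]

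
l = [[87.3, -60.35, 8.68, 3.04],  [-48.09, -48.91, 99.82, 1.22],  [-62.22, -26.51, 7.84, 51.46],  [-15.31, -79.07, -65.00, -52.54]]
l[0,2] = 8.68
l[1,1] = -48.91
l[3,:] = [-15.31, -79.07, -65.0, -52.54]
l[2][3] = 51.46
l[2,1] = -26.51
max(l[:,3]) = 51.46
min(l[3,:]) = -79.07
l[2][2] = 7.84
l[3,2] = -65.0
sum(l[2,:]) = -29.43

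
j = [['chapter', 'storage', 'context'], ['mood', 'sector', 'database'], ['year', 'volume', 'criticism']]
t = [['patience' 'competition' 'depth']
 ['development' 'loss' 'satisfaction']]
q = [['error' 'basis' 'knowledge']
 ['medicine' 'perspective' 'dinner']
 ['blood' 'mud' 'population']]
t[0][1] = 'competition'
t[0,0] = 'patience'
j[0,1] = 'storage'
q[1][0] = 'medicine'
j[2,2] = 'criticism'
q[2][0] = 'blood'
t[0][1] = 'competition'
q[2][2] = 'population'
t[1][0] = 'development'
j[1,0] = 'mood'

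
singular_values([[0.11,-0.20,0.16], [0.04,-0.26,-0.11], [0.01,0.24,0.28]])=[0.46, 0.29, 0.01]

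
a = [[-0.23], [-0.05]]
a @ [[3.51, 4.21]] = [[-0.81, -0.97], [-0.18, -0.21]]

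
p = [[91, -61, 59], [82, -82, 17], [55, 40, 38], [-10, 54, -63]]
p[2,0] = 55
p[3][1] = 54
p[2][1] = 40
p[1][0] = 82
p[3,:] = [-10, 54, -63]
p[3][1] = 54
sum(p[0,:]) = 89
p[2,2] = 38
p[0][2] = 59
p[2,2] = 38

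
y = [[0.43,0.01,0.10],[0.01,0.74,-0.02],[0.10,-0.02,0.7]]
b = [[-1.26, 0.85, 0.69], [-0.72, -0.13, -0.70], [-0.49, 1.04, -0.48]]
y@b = [[-0.6, 0.47, 0.24], [-0.54, -0.11, -0.5], [-0.45, 0.82, -0.25]]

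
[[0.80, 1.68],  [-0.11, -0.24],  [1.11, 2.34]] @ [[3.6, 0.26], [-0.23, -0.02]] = [[2.49, 0.17],[-0.34, -0.02],[3.46, 0.24]]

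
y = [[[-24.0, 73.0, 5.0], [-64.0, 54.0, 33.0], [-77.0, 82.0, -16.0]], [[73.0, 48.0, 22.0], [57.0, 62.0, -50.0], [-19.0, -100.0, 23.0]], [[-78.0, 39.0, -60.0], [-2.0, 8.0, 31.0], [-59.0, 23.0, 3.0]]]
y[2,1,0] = -2.0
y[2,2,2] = 3.0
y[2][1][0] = -2.0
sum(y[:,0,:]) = 98.0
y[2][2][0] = -59.0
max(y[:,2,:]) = 82.0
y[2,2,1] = 23.0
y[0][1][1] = 54.0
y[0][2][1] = 82.0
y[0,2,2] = -16.0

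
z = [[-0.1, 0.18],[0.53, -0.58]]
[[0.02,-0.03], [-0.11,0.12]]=z@ [[-0.29, 0.15], [-0.07, -0.07]]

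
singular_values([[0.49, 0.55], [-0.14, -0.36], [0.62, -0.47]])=[0.82, 0.79]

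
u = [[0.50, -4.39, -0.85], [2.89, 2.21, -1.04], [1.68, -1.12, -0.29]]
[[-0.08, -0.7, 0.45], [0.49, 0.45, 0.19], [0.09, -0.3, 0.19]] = u @ [[0.06, -0.09, 0.04], [0.06, 0.20, -0.06], [-0.18, -0.26, -0.20]]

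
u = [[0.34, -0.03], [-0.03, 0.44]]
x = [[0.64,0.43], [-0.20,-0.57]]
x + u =[[0.98, 0.40], [-0.23, -0.13]]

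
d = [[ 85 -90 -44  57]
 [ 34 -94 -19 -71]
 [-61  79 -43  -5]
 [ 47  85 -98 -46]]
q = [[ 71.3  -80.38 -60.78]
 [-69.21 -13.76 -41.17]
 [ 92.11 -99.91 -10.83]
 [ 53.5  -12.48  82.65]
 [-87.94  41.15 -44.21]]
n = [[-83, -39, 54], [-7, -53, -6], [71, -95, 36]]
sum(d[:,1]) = -20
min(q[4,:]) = -87.94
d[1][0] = 34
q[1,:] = [-69.21, -13.76, -41.17]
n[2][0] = 71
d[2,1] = 79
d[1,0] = 34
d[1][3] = -71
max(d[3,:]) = 85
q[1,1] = -13.76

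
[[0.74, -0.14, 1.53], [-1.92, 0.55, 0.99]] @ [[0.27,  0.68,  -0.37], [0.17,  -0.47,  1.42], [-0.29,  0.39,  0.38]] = [[-0.27,1.17,0.11], [-0.71,-1.18,1.87]]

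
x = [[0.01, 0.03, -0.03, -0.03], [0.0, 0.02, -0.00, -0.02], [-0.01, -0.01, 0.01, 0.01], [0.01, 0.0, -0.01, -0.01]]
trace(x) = 0.03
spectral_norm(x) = 0.06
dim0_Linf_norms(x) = [0.01, 0.03, 0.03, 0.03]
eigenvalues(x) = [(0.02+0.02j), (0.02-0.02j), (-0.01+0j), (-0.01-0j)]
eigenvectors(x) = [[-0.76+0.00j, (-0.76-0j), (0.16+0.44j), (0.16-0.44j)],[(-0.17-0.35j), (-0.17+0.35j), (0.49+0.04j), 0.49-0.04j],[0.40-0.11j, (0.4+0.11j), (-0.05+0.28j), -0.05-0.28j],[-0.27+0.17j, -0.27-0.17j, (0.67+0j), 0.67-0.00j]]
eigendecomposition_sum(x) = [[0.01+0.01j,0.01-0.02j,(-0.01-0.01j),-0.01+0.01j], [(-0+0j),0.01+0.00j,(-0-0.01j),(-0.01-0j)], [(-0-0j),(-0.01+0.01j),0.01+0.00j,0.01-0.01j], [0j,-0.01j,(-0.01+0j),-0.00+0.01j]] + [[(0.01-0.01j), (0.01+0.02j), (-0.01+0.01j), -0.01-0.01j], [-0.00-0.00j, (0.01-0j), (-0+0.01j), (-0.01+0j)], [-0.00+0.00j, -0.01-0.01j, (0.01-0j), (0.01+0.01j)], [0.00-0.00j, 0.00+0.01j, (-0.01-0j), (-0-0.01j)]] + [[-0.00+0.00j, 0.00-0.00j, (-0+0j), (-0-0j)], [0j, -0.00-0.00j, 0.00+0.00j, -0.00+0.00j], [-0.00+0.00j, -0j, (-0-0j), (-0-0j)], [0j, (-0-0j), 0.00+0.00j, (-0+0j)]] + [[-0.00-0.00j, 0j, -0.00-0.00j, (-0+0j)], [0.00-0.00j, (-0+0j), 0.00-0.00j, -0.00-0.00j], [(-0-0j), 0j, (-0+0j), (-0+0j)], [0.00-0.00j, (-0+0j), 0.00-0.00j, (-0-0j)]]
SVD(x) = [[-0.85, 0.15, -0.49, 0.16],  [-0.38, -0.81, 0.44, 0.08],  [0.31, -0.23, -0.32, 0.87],  [-0.21, 0.51, 0.69, 0.47]] @ diag([0.06229062171785036, 0.01817591277994712, 0.008499118190136871, 0.004156877507156989]) @ [[-0.22, -0.58, 0.49, 0.61], [0.50, -0.51, -0.67, 0.23], [0.61, -0.31, 0.53, -0.5], [-0.57, -0.55, -0.2, -0.57]]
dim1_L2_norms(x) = [0.05, 0.03, 0.02, 0.02]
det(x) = 0.00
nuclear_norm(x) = 0.09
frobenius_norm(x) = 0.07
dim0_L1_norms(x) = [0.03, 0.06, 0.05, 0.07]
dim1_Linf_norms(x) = [0.03, 0.02, 0.01, 0.01]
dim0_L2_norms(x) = [0.02, 0.04, 0.03, 0.04]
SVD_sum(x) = [[0.01,0.03,-0.03,-0.03], [0.01,0.01,-0.01,-0.01], [-0.00,-0.01,0.01,0.01], [0.0,0.01,-0.01,-0.01]] + [[0.0, -0.0, -0.0, 0.00], [-0.01, 0.01, 0.01, -0.00], [-0.00, 0.0, 0.0, -0.00], [0.00, -0.00, -0.01, 0.00]] + [[-0.00, 0.0, -0.00, 0.0], [0.00, -0.0, 0.00, -0.00], [-0.00, 0.0, -0.0, 0.00], [0.00, -0.00, 0.0, -0.0]] + [[-0.00, -0.00, -0.00, -0.0], [-0.00, -0.00, -0.0, -0.0], [-0.0, -0.0, -0.0, -0.00], [-0.00, -0.0, -0.00, -0.0]]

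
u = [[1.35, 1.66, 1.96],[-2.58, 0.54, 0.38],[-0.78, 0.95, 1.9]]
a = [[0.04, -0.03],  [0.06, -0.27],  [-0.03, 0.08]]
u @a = [[0.09, -0.33], [-0.08, -0.04], [-0.03, -0.08]]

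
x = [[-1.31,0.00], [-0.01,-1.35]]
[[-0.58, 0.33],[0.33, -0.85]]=x @ [[0.44, -0.25],[-0.25, 0.63]]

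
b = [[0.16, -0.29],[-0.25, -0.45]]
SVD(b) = [[0.42, 0.91], [0.91, -0.42]] @ diag([0.5537117369037997, 0.2609661135377107]) @ [[-0.29, -0.96], [0.96, -0.29]]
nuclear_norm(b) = 0.81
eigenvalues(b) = [0.26, -0.55]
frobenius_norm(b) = 0.61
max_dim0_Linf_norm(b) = 0.45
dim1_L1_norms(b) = [0.45, 0.7]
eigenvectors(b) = [[0.94, 0.38], [-0.33, 0.93]]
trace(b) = -0.29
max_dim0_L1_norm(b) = 0.74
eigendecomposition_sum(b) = [[0.23,-0.09], [-0.08,0.03]] + [[-0.07, -0.2], [-0.17, -0.48]]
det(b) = -0.14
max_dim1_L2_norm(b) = 0.51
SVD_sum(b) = [[-0.07, -0.22], [-0.15, -0.48]] + [[0.23, -0.07], [-0.10, 0.03]]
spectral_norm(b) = 0.55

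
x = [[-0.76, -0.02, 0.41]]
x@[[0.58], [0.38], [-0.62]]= [[-0.70]]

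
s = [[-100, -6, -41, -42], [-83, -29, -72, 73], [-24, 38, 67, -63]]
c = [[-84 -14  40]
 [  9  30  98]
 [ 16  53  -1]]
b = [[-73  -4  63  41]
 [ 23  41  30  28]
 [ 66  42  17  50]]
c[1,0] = 9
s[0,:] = [-100, -6, -41, -42]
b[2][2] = 17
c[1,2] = 98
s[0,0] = -100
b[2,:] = [66, 42, 17, 50]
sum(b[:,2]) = 110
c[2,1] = 53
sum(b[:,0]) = 16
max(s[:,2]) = 67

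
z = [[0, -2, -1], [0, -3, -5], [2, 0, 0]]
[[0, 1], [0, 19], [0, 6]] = z@ [[0, 3], [0, 2], [0, -5]]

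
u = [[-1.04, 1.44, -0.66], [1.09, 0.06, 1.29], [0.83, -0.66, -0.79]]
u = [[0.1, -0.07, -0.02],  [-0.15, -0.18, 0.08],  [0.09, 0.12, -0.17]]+[[-1.14, 1.51, -0.64], [1.24, 0.24, 1.21], [0.74, -0.78, -0.62]]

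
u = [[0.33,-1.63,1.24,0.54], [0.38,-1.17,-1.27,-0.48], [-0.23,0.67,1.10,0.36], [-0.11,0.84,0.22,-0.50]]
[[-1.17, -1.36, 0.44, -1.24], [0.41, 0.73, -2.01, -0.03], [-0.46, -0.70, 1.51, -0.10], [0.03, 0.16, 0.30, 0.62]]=u @ [[0.53, -0.25, -0.22, 1.03], [0.42, 0.16, 0.51, 0.71], [-0.64, -0.69, 0.80, -0.19], [0.24, -0.29, 0.65, -0.35]]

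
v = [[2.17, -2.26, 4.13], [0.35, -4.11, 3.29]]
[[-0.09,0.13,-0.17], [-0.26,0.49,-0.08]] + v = [[2.08,-2.13,3.96],[0.09,-3.62,3.21]]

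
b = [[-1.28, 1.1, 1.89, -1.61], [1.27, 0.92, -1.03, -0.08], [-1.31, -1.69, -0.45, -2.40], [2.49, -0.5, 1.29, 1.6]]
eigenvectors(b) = [[(0.71+0j),(0.08-0.51j),0.08+0.51j,-0.29+0.00j], [-0.43+0.00j,(-0.07+0.08j),-0.07-0.08j,(-0.8+0j)], [-0.41+0.00j,0.34-0.43j,(0.34+0.43j),(0.33+0j)], [-0.38+0.00j,(-0.65+0j),-0.65-0.00j,0.41+0.00j]]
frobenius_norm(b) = 5.81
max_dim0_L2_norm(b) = 3.34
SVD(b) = [[-0.42,0.86,-0.05,0.29], [0.20,-0.21,-0.52,0.81], [-0.62,-0.4,0.54,0.40], [0.63,0.24,0.66,0.33]] @ diag([4.5043159744488985, 2.6832289943381067, 2.09390361663926, 1.3693383111900463]) @ [[0.71, 0.1, 0.02, 0.70], [-0.09, 0.49, 0.87, -0.01], [0.16, -0.85, 0.50, -0.06], [0.68, 0.16, -0.03, -0.71]]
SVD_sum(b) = [[-1.33,-0.19,-0.04,-1.32], [0.64,0.09,0.02,0.64], [-1.97,-0.28,-0.06,-1.95], [2.02,0.29,0.06,2.0]] + [[-0.21, 1.14, 2.0, -0.02], [0.05, -0.27, -0.48, 0.00], [0.1, -0.53, -0.94, 0.01], [-0.06, 0.31, 0.55, -0.0]] + [[-0.02, 0.09, -0.05, 0.01], [-0.18, 0.92, -0.54, 0.06], [0.19, -0.96, 0.57, -0.07], [0.23, -1.17, 0.69, -0.08]] + [[0.27,0.07,-0.01,-0.28],[0.75,0.18,-0.03,-0.78],[0.37,0.09,-0.01,-0.39],[0.3,0.07,-0.01,-0.32]]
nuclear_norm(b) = 10.65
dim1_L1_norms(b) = [5.88, 3.3, 5.85, 5.88]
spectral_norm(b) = 4.50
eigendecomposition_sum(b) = [[(-0.77+0j), 0.93+0.00j, (1.1+0j), (0.39+0j)], [(0.47-0j), (-0.57-0j), -0.68-0.00j, (-0.24-0j)], [(0.45-0j), -0.54-0.00j, -0.64-0.00j, -0.23-0.00j], [(0.42-0j), -0.50-0.00j, -0.59-0.00j, -0.21-0.00j]] + [[-0.35+0.89j, (-0.17+0.26j), 0.46+0.76j, -0.95+0.53j], [0.15-0.11j, (0.05-0.03j), -0.17j, 0.21+0.01j], [(-0.78+0.63j), (-0.29+0.15j), 0.02+0.93j, (-1.14-0.01j)], [1.16+0.26j, 0.35+0.16j, (0.85-0.72j), (0.84+1.07j)]] + [[-0.35-0.89j,(-0.17-0.26j),(0.46-0.76j),(-0.95-0.53j)], [(0.15+0.11j),0.05+0.03j,0.00+0.17j,(0.21-0.01j)], [(-0.78-0.63j),(-0.29-0.15j),0.02-0.93j,(-1.14+0.01j)], [(1.16-0.26j),(0.35-0.16j),0.85+0.72j,0.84-1.07j]] + [[(0.18-0j), 0.50-0.00j, -0.13+0.00j, -0.10-0.00j], [(0.5-0j), (1.38-0j), (-0.36+0j), -0.26-0.00j], [-0.21+0.00j, -0.57+0.00j, (0.15-0j), (0.11+0j)], [(-0.25+0j), -0.70+0.00j, 0.18-0.00j, 0.13+0.00j]]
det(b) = -34.65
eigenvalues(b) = [(-2.2+0j), (0.57+2.87j), (0.57-2.87j), (1.85+0j)]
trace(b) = 0.79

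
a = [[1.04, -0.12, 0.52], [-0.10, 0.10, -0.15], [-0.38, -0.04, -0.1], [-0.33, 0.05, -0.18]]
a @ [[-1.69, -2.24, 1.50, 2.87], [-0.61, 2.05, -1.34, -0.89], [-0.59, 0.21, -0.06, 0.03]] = [[-1.99, -2.47, 1.69, 3.11], [0.2, 0.40, -0.28, -0.38], [0.73, 0.75, -0.51, -1.06], [0.63, 0.80, -0.55, -1.00]]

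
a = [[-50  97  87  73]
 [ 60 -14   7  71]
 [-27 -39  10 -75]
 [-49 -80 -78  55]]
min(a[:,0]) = -50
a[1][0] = 60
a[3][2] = -78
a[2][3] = -75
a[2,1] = -39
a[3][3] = 55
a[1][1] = -14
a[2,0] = -27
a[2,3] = -75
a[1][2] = 7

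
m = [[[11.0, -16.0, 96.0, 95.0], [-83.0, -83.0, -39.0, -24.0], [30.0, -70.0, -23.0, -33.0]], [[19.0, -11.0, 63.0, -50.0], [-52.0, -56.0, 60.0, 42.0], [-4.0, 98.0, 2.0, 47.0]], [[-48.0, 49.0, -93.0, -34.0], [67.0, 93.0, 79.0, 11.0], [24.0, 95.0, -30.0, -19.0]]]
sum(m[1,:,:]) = 158.0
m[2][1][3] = 11.0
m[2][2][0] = 24.0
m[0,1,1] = -83.0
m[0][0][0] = 11.0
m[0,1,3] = -24.0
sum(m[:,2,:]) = 117.0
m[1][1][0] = -52.0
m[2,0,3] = -34.0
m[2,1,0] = 67.0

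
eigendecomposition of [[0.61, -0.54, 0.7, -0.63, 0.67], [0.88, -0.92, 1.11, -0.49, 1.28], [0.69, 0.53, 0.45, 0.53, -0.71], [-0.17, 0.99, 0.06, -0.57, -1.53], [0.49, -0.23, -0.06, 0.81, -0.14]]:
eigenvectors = [[0.15-0.28j, 0.15+0.28j, 0.31+0.00j, (0.59+0j), 0.36+0.00j], [0.42-0.30j, (0.42+0.3j), 0.55+0.00j, (0.03+0j), 0.72+0.00j], [(-0.19+0.28j), -0.19-0.28j, 0.74+0.00j, -0.72+0.00j, (-0.39+0j)], [-0.62+0.00j, (-0.62-0j), 0.21+0.00j, -0.35+0.00j, -0.10+0.00j], [(0.13+0.34j), 0.13-0.34j, 0.11+0.00j, 0.11+0.00j, (0.43+0j)]]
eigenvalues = [(-0.86+1.23j), (-0.86-1.23j), (1.16+0j), (0.23+0j), (-0.25+0j)]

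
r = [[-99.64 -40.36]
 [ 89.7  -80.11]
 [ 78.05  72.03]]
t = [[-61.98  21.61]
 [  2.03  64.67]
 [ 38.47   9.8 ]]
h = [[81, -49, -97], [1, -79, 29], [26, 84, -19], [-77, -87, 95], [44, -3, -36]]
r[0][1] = -40.36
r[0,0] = -99.64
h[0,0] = 81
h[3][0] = -77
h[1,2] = 29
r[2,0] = 78.05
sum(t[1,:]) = 66.7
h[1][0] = 1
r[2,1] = 72.03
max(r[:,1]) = 72.03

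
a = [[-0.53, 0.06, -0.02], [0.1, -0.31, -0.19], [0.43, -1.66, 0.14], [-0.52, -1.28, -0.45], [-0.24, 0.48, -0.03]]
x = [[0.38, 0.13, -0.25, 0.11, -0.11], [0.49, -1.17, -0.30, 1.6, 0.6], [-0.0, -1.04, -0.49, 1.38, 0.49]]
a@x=[[-0.17,-0.12,0.12,0.01,0.08], [-0.11,0.57,0.16,-0.75,-0.29], [-0.65,1.85,0.32,-2.42,-0.97], [-0.82,1.9,0.73,-2.73,-0.93], [0.14,-0.56,-0.07,0.70,0.30]]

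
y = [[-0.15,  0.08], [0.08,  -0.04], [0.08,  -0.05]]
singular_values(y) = [0.21, 0.01]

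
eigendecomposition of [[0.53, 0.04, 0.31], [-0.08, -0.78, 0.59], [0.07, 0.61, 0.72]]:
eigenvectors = [[0.04, 0.99, 0.58], [0.94, -0.09, 0.24], [-0.34, -0.06, 0.78]]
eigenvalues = [-0.99, 0.51, 0.96]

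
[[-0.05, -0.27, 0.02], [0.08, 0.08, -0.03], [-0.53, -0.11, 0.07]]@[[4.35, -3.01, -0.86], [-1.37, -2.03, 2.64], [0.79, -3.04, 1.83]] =[[0.17, 0.64, -0.63],[0.21, -0.31, 0.09],[-2.10, 1.61, 0.29]]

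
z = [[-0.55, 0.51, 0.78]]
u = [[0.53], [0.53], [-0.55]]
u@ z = [[-0.29, 0.27, 0.41],[-0.29, 0.27, 0.41],[0.30, -0.28, -0.43]]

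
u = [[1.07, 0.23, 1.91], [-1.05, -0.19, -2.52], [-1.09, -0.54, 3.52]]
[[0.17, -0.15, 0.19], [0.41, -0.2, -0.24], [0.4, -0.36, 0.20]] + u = [[1.24,0.08,2.10],  [-0.64,-0.39,-2.76],  [-0.69,-0.9,3.72]]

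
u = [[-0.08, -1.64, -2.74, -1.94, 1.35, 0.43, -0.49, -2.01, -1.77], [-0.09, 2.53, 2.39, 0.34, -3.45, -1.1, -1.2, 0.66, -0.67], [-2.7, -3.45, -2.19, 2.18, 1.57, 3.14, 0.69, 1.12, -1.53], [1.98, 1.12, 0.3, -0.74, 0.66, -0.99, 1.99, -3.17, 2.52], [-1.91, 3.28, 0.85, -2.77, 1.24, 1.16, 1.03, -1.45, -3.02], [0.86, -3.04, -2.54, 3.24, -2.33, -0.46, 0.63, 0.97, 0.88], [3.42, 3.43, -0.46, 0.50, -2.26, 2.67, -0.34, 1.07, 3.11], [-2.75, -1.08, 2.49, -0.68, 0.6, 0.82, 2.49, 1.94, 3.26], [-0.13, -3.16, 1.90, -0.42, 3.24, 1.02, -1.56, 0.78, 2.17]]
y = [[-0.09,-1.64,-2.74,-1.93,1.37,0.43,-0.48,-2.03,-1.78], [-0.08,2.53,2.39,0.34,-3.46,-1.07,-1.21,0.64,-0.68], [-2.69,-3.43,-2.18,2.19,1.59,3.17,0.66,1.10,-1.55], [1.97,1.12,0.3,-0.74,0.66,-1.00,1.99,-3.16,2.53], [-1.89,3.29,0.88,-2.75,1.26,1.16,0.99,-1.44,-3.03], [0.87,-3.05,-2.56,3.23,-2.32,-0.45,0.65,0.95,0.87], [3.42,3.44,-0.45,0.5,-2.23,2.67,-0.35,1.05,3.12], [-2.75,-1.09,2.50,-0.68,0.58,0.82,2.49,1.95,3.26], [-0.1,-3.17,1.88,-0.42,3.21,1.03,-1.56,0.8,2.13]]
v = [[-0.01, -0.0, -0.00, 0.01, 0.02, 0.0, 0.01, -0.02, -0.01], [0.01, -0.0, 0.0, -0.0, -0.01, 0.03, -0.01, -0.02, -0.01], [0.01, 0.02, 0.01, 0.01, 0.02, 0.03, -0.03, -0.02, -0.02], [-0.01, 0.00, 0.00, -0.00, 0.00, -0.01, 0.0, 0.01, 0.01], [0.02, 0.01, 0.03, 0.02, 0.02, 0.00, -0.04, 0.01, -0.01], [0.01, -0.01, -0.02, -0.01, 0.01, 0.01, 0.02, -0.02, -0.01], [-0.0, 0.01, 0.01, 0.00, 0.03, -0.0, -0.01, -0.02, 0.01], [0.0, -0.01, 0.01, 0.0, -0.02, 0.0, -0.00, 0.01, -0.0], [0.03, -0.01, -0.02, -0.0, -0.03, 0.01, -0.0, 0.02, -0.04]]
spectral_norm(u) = 9.88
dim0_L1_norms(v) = [0.1, 0.07, 0.1, 0.05, 0.16, 0.09, 0.12, 0.15, 0.12]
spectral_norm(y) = 9.89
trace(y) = 4.06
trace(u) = 4.07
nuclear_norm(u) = 44.98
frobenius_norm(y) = 17.70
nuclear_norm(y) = 45.00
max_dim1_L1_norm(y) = 18.56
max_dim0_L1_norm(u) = 22.73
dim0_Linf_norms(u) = [3.42, 3.45, 2.74, 3.24, 3.45, 3.14, 2.49, 3.17, 3.26]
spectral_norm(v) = 0.09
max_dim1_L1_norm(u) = 18.57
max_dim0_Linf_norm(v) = 0.04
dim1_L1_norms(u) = [12.45, 12.43, 18.57, 13.47, 16.71, 14.95, 17.26, 16.11, 14.38]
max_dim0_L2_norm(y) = 8.08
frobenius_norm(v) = 0.14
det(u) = 66466.59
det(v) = 0.00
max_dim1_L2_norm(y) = 6.86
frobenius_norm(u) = 17.71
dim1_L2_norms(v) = [0.03, 0.04, 0.06, 0.02, 0.06, 0.04, 0.04, 0.03, 0.07]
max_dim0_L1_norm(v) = 0.16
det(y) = 72588.60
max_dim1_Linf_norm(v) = 0.04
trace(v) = -0.01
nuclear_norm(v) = 0.31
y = u + v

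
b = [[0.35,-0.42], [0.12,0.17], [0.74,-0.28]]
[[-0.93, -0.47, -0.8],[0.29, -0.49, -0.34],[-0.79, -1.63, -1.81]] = b@[[-0.33,-2.6,-2.52], [1.94,-1.05,-0.20]]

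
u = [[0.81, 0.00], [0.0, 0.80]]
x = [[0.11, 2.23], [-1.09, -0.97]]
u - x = [[0.70, -2.23], [1.09, 1.77]]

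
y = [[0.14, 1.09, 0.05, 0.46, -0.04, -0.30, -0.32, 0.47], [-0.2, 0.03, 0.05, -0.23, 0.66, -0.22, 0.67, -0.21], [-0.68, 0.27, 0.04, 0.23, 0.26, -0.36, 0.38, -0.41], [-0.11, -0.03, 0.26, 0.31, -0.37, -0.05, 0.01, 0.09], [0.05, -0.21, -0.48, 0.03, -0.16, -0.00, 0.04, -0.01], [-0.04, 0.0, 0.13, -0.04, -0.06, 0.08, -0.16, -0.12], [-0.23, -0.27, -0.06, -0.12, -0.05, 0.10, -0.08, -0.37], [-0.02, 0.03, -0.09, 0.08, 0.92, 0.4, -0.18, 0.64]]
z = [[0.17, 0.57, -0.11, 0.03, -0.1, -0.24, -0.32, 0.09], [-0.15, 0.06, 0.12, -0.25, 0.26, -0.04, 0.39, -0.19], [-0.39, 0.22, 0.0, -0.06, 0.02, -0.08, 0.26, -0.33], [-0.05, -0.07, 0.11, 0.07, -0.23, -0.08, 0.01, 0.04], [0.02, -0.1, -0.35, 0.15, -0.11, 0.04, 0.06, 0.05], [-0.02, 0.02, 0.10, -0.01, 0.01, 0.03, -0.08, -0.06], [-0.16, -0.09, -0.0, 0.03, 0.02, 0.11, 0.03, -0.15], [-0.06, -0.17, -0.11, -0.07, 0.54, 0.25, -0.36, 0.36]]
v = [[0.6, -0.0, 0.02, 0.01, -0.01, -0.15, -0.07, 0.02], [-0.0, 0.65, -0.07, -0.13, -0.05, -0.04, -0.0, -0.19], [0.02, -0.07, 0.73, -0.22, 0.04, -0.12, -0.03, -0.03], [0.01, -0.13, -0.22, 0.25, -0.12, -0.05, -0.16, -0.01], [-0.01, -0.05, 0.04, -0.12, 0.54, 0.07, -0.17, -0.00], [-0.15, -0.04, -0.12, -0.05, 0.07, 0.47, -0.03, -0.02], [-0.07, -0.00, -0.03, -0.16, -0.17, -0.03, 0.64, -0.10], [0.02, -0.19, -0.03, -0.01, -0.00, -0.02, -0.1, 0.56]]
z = y @ v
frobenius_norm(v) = 1.76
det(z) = 0.00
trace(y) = 1.00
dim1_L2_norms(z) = [0.74, 0.6, 0.62, 0.29, 0.42, 0.15, 0.27, 0.81]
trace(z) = 0.61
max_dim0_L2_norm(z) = 0.68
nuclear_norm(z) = 3.33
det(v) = 0.00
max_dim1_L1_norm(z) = 1.92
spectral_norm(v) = 0.89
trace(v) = 4.44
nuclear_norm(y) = 5.67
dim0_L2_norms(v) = [0.62, 0.7, 0.78, 0.41, 0.59, 0.52, 0.69, 0.6]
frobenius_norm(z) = 1.52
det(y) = -0.00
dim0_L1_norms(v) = [0.88, 1.13, 1.26, 0.95, 1.0, 0.95, 1.2, 0.93]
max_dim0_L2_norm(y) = 1.23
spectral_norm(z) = 0.95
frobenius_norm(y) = 2.54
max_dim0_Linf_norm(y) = 1.09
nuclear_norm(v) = 4.44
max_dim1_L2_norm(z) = 0.81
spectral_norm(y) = 1.51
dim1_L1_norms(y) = [2.87, 2.27, 2.63, 1.23, 0.98, 0.63, 1.28, 2.36]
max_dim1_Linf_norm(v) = 0.73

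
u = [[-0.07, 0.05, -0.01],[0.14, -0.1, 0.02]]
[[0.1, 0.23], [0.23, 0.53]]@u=[[0.03, -0.02, 0.0], [0.06, -0.04, 0.01]]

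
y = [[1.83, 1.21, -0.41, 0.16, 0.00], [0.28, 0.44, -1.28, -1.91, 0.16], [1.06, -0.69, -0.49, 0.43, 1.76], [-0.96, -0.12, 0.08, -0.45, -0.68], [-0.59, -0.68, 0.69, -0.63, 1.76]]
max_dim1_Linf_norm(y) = 1.91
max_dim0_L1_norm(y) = 4.72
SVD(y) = [[-0.57,0.51,0.17,-0.53,0.33], [-0.26,0.25,-0.91,0.14,-0.13], [-0.66,-0.4,0.12,0.55,0.29], [0.4,0.03,-0.22,0.08,0.88], [-0.1,-0.72,-0.27,-0.63,0.06]] @ diag([2.8564731917640955, 2.7683946008527847, 2.3373572428392544, 0.9026605999573569, 0.004147207939237737]) @ [[-0.75,-0.11,0.30,-0.00,-0.58], [0.35,0.54,-0.3,-0.05,-0.71], [0.23,-0.03,0.36,0.90,-0.12], [-0.05,-0.59,-0.73,0.26,-0.19], [0.51,-0.59,0.4,-0.35,-0.34]]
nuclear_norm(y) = 8.87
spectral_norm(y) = 2.86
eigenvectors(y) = [[-0.49, 0.58, -0.53, -0.47, -0.05], [-0.19, 0.24, 0.58, 0.59, 0.45], [0.32, 0.48, -0.40, -0.39, 0.86], [-0.01, -0.38, 0.33, 0.41, -0.19], [0.79, 0.48, 0.34, 0.34, -0.14]]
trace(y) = 3.09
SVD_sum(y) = [[1.22,0.19,-0.48,0.0,0.95], [0.55,0.08,-0.22,0.00,0.42], [1.41,0.21,-0.56,0.00,1.09], [-0.86,-0.13,0.34,-0.00,-0.67], [0.22,0.03,-0.09,0.0,0.17]] + [[0.49,  0.75,  -0.42,  -0.07,  -0.99], [0.24,  0.37,  -0.2,  -0.03,  -0.49], [-0.39,  -0.6,  0.33,  0.05,  0.79], [0.03,  0.04,  -0.02,  -0.00,  -0.06], [-0.69,  -1.07,  0.59,  0.09,  1.41]] + [[0.09,-0.01,0.14,0.35,-0.05], [-0.5,0.06,-0.76,-1.91,0.25], [0.06,-0.01,0.1,0.25,-0.03], [-0.12,0.02,-0.19,-0.46,0.06], [-0.15,0.02,-0.23,-0.57,0.07]] + [[0.03, 0.28, 0.35, -0.13, 0.09], [-0.01, -0.08, -0.09, 0.03, -0.02], [-0.03, -0.30, -0.36, 0.13, -0.09], [-0.0, -0.04, -0.05, 0.02, -0.01], [0.03, 0.34, 0.42, -0.15, 0.11]] + [[0.0, -0.00, 0.00, -0.0, -0.0],[-0.00, 0.0, -0.00, 0.0, 0.0],[0.0, -0.00, 0.00, -0.00, -0.0],[0.00, -0.00, 0.0, -0.00, -0.0],[0.0, -0.00, 0.0, -0.0, -0.00]]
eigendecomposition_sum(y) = [[0.58, 0.8, -0.60, -0.39, -0.81],[0.23, 0.32, -0.24, -0.15, -0.32],[-0.38, -0.53, 0.4, 0.26, 0.53],[0.01, 0.01, -0.01, -0.0, -0.01],[-0.93, -1.28, 0.96, 0.62, 1.3]] + [[0.85, 0.52, -0.23, -0.61, 0.75],[0.35, 0.21, -0.09, -0.25, 0.31],[0.7, 0.43, -0.19, -0.50, 0.61],[-0.55, -0.34, 0.15, 0.39, -0.48],[0.7, 0.43, -0.19, -0.50, 0.62]] + [[0.15, -0.07, 0.14, 0.39, 0.02], [-0.17, 0.08, -0.15, -0.43, -0.03], [0.11, -0.05, 0.1, 0.3, 0.02], [-0.09, 0.04, -0.09, -0.25, -0.01], [-0.1, 0.05, -0.09, -0.25, -0.01]] + [[0.27, -0.07, 0.23, 0.76, 0.07],[-0.34, 0.08, -0.28, -0.94, -0.08],[0.23, -0.05, 0.19, 0.63, 0.05],[-0.23, 0.06, -0.2, -0.65, -0.06],[-0.2, 0.05, -0.16, -0.54, -0.05]] + [[-0.02, 0.03, 0.06, 0.01, -0.03],[0.21, -0.25, -0.51, -0.13, 0.28],[0.4, -0.48, -0.99, -0.25, 0.54],[-0.09, 0.11, 0.22, 0.06, -0.12],[-0.07, 0.08, 0.17, 0.04, -0.09]]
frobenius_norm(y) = 4.70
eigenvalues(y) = [2.58, 1.89, 0.07, -0.15, -1.3]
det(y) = 0.07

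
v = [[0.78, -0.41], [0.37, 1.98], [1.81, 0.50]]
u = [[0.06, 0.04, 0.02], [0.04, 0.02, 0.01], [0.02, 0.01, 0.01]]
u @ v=[[0.1, 0.06], [0.06, 0.03], [0.04, 0.02]]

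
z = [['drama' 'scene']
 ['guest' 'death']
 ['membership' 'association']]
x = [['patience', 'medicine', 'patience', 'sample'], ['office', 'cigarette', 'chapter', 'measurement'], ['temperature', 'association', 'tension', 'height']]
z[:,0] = ['drama', 'guest', 'membership']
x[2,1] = 'association'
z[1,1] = 'death'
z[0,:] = ['drama', 'scene']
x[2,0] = 'temperature'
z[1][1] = 'death'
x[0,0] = 'patience'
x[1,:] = ['office', 'cigarette', 'chapter', 'measurement']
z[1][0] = 'guest'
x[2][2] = 'tension'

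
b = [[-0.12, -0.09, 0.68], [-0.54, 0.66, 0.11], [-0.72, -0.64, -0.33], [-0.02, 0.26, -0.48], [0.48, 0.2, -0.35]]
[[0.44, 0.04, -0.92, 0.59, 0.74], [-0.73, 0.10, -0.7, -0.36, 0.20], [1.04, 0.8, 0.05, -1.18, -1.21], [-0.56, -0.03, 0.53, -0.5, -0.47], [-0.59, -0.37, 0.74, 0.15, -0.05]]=b @ [[-0.34, -0.70, 0.73, 1.04, 0.59], [-1.45, -0.4, -0.25, 0.12, 0.57], [0.39, -0.12, -1.26, 1.07, 1.27]]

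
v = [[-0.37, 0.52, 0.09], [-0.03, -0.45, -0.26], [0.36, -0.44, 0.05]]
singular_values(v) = [0.94, 0.36, 0.05]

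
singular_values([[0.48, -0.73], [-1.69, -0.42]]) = [1.77, 0.81]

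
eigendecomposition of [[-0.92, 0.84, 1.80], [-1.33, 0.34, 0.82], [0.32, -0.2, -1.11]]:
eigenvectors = [[(-0.29+0.43j), (-0.29-0.43j), (-0.56+0j)], [-0.84+0.00j, -0.84-0.00j, (-0.71+0j)], [(0.13+0.06j), (0.13-0.06j), (0.42+0j)]]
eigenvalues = [(-0.24+0.62j), (-0.24-0.62j), (-1.2+0j)]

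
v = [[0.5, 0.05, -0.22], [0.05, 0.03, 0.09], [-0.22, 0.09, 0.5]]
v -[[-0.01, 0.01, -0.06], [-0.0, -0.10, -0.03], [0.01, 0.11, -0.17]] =[[0.51, 0.04, -0.16],[0.05, 0.13, 0.12],[-0.23, -0.02, 0.67]]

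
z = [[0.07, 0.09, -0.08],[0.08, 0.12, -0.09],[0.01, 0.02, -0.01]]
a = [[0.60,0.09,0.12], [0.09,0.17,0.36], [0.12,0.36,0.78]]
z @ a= [[0.04, -0.01, -0.02], [0.05, -0.0, -0.02], [0.01, 0.00, 0.0]]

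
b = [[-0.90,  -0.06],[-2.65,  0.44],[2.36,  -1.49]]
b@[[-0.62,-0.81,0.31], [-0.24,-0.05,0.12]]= [[0.57,0.73,-0.29], [1.54,2.12,-0.77], [-1.11,-1.84,0.55]]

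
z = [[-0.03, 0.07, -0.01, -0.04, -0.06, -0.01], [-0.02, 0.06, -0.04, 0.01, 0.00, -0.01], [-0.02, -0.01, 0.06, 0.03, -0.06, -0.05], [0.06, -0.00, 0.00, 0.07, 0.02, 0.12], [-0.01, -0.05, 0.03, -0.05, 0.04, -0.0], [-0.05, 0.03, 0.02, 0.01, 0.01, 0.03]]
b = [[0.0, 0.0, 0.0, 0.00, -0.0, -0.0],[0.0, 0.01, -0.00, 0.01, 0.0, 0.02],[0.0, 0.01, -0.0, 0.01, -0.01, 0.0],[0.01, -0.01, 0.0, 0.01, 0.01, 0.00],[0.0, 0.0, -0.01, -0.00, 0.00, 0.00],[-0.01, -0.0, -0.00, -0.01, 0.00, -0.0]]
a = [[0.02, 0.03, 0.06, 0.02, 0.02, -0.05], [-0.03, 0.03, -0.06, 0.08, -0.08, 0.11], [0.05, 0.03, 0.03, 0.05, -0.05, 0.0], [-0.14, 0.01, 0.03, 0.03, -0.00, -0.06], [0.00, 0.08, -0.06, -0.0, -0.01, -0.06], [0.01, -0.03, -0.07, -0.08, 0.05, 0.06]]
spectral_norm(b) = 0.03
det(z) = 0.00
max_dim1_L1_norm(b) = 0.04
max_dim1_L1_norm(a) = 0.39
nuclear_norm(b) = 0.08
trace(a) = 0.16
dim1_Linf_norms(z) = [0.07, 0.06, 0.06, 0.12, 0.05, 0.05]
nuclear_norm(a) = 0.67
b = a @ z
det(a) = 0.00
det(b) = 0.00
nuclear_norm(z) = 0.53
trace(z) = 0.23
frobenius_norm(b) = 0.04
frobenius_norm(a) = 0.32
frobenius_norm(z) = 0.25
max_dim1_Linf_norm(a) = 0.14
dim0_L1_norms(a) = [0.25, 0.21, 0.31, 0.26, 0.21, 0.34]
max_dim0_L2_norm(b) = 0.02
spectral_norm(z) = 0.17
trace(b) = 0.02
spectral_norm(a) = 0.19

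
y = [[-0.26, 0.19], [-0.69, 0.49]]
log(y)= [[-7.61, 2.44], [-8.85, 2.01]]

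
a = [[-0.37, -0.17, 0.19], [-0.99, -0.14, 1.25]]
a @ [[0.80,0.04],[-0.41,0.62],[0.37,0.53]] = [[-0.16, -0.02],[-0.27, 0.54]]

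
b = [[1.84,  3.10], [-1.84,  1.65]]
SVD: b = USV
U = [[0.97, 0.23], [0.23, -0.97]]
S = [3.66, 2.39]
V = [[0.37, 0.93], [0.93, -0.37]]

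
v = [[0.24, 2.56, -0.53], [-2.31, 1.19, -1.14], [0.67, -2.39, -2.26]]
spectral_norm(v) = 3.96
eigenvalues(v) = [(1.03+2.35j), (1.03-2.35j), (-2.9+0j)]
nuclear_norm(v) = 8.45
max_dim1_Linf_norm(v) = 2.56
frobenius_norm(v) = 5.12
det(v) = -19.12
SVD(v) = [[-0.54, 0.12, -0.83], [-0.4, 0.84, 0.38], [0.74, 0.53, -0.4]] @ diag([3.9620495235275377, 2.709539489798693, 1.7813083187187588]) @ [[0.32,  -0.92,  -0.24],[-0.57,  0.01,  -0.82],[-0.75,  -0.40,  0.52]]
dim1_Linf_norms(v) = [2.56, 2.31, 2.39]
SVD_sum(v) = [[-0.69, 1.96, 0.51], [-0.51, 1.43, 0.37], [0.95, -2.7, -0.7]] + [[-0.19, 0.0, -0.27], [-1.3, 0.03, -1.86], [-0.83, 0.02, -1.19]] + [[1.12, 0.59, -0.77], [-0.51, -0.27, 0.35], [0.54, 0.29, -0.37]]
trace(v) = -0.83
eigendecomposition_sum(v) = [[0.11+1.36j, 1.25-0.53j, (-0.32+0.19j)],[(-1.11+0.44j), 0.76+0.91j, (-0.24-0.22j)],[0.53-0.42j, -0.56-0.37j, 0.16+0.08j]] + [[(0.11-1.36j), 1.25+0.53j, (-0.32-0.19j)], [-1.11-0.44j, 0.76-0.91j, -0.24+0.22j], [0.53+0.42j, (-0.56+0.37j), 0.16-0.08j]] + [[(0.02-0j),(0.05+0j),0.10-0.00j],[-0.10+0.00j,(-0.33-0j),(-0.66+0j)],[-0.38+0.00j,(-1.27-0j),(-2.59+0j)]]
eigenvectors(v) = [[(-0.71+0j),(-0.71-0j),(-0.04+0j)], [-0.18-0.59j,(-0.18+0.59j),0.25+0.00j], [0.19+0.29j,0.19-0.29j,0.97+0.00j]]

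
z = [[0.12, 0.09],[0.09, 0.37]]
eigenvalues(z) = [0.09, 0.4]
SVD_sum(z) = [[0.04, 0.12], [0.12, 0.36]] + [[0.08, -0.03], [-0.03, 0.01]]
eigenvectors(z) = [[-0.95, -0.31],  [0.31, -0.95]]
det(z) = 0.04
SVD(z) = [[0.31, 0.95], [0.95, -0.31]] @ diag([0.39902921800749364, 0.09097078199250637]) @ [[0.31, 0.95], [0.95, -0.31]]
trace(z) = 0.49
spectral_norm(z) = 0.40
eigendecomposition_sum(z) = [[0.08, -0.03], [-0.03, 0.01]] + [[0.04, 0.12], [0.12, 0.36]]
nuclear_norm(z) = 0.49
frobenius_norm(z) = 0.41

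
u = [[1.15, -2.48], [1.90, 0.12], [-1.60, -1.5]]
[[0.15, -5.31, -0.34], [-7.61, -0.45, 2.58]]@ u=[[-9.37, -0.50], [-13.73, 14.95]]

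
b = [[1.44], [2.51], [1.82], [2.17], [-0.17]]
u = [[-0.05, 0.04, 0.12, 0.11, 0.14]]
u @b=[[0.46]]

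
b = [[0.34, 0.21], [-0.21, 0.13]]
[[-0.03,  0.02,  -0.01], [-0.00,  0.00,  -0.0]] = b@[[-0.04, 0.02, -0.01], [-0.10, 0.06, -0.02]]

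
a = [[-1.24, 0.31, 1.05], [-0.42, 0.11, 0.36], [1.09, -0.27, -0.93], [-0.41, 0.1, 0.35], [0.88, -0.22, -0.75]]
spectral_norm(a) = 2.62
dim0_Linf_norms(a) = [1.24, 0.31, 1.05]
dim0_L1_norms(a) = [4.04, 1.01, 3.44]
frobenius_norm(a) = 2.62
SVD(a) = [[-0.63,  -0.25,  0.72], [-0.22,  -0.76,  -0.52], [0.56,  -0.43,  0.38], [-0.21,  0.42,  -0.14], [0.45,  0.01,  0.22]] @ diag([2.620313039372005, 0.005949890751628238, 0.004916756764912274]) @ [[0.75, -0.19, -0.64], [-0.07, -0.98, 0.2], [-0.66, -0.10, -0.74]]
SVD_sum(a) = [[-1.24, 0.31, 1.05], [-0.42, 0.11, 0.36], [1.09, -0.27, -0.93], [-0.41, 0.1, 0.35], [0.88, -0.22, -0.75]] + [[0.00, 0.00, -0.00], [0.00, 0.0, -0.0], [0.00, 0.00, -0.00], [-0.0, -0.0, 0.00], [-0.00, -0.0, 0.0]] + [[-0.0,-0.00,-0.0], [0.00,0.00,0.00], [-0.0,-0.0,-0.00], [0.00,0.00,0.00], [-0.00,-0.00,-0.00]]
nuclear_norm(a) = 2.63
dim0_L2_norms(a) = [1.96, 0.49, 1.67]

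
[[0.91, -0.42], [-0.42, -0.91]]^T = [[0.91, -0.42],[-0.42, -0.91]]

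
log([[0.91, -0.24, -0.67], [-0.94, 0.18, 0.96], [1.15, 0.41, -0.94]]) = [[-0.88-0.78j, (-1.09-0.49j), (-0.5+0.81j)], [(0.05+1.76j), -0.24+1.11j, -0.08-1.83j], [(-0.7-2.7j), -1.12-1.70j, -0.66+2.81j]]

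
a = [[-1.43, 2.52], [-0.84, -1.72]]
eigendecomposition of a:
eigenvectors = [[(0.87+0j), 0.87-0.00j], [-0.05+0.50j, -0.05-0.50j]]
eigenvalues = [(-1.57+1.45j), (-1.57-1.45j)]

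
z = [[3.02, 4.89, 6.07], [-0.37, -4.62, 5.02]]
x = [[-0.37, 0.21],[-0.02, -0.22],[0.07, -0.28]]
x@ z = [[-1.20, -2.78, -1.19], [0.02, 0.92, -1.23], [0.32, 1.64, -0.98]]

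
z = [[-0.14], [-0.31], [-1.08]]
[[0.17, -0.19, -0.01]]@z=[[0.05]]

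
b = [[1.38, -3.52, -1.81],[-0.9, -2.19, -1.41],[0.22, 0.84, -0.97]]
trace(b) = -1.78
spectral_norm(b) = 4.79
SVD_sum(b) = [[0.62, -3.60, -1.91], [0.36, -2.12, -1.13], [-0.04, 0.22, 0.12]] + [[0.76, 0.11, 0.05], [-1.26, -0.17, -0.08], [0.27, 0.04, 0.02]] + [[0.0, -0.03, 0.05], [-0.0, 0.11, -0.2], [-0.01, 0.58, -1.10]]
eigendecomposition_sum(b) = [[1.79+0.00j, -1.53+0.00j, -0.35+0.00j], [(-0.38-0j), 0.33+0.00j, (0.07+0j)], [(0.02+0j), (-0.02+0j), (-0+0j)]] + [[(-0.2-0.08j), (-0.99-0.45j), -0.73-1.37j], [-0.26-0.14j, -1.26-0.77j, (-0.74-1.97j)], [0.10+0.22j, (0.43+1.11j), (-0.48+1.62j)]] + [[-0.20+0.08j, -0.99+0.45j, -0.73+1.37j], [-0.26+0.14j, (-1.26+0.77j), (-0.74+1.97j)], [0.10-0.22j, (0.43-1.11j), (-0.48-1.62j)]]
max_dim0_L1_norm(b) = 6.55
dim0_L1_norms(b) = [2.5, 6.55, 4.19]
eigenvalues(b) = [(2.11+0j), (-1.94+0.77j), (-1.94-0.77j)]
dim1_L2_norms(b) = [4.19, 2.76, 1.3]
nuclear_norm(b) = 7.58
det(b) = 9.23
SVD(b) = [[-0.86,0.51,-0.05],[-0.51,-0.84,0.18],[0.05,0.18,0.98]] @ diag([4.790343502820242, 1.5159712478331024, 1.270606272899368]) @ [[-0.15, 0.87, 0.46],[0.99, 0.14, 0.06],[-0.01, 0.47, -0.88]]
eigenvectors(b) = [[0.98+0.00j, (-0.49+0.06j), (-0.49-0.06j)], [-0.21+0.00j, -0.68+0.00j, (-0.68-0j)], [0.01+0.00j, 0.43+0.33j, (0.43-0.33j)]]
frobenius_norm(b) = 5.18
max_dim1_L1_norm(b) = 6.71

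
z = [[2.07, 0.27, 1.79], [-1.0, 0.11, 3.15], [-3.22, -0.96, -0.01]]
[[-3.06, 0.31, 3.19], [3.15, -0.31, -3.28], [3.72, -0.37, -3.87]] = z@[[-2.08, 0.21, 2.17], [3.10, -0.32, -3.24], [0.23, -0.02, -0.24]]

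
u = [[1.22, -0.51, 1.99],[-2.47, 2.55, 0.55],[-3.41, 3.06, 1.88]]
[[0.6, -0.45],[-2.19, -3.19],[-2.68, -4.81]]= u@[[0.17, 0.41], [-0.7, -0.71], [0.02, -0.66]]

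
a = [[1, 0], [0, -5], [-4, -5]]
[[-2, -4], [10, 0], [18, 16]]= a@[[-2, -4], [-2, 0]]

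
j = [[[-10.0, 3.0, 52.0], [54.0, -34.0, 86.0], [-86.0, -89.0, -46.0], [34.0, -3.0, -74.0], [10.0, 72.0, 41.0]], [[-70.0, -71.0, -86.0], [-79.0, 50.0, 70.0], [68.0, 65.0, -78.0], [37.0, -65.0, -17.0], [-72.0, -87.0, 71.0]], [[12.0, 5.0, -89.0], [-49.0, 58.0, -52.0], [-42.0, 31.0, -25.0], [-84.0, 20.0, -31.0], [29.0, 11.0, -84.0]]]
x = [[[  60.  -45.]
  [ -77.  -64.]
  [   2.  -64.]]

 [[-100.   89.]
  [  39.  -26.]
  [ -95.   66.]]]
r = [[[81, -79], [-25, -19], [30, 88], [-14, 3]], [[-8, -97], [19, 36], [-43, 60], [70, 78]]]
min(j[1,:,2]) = -86.0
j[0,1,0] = 54.0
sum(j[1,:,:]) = -264.0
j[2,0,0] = 12.0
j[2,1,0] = -49.0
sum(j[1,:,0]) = -116.0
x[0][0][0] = 60.0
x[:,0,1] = [-45.0, 89.0]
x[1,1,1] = -26.0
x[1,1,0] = 39.0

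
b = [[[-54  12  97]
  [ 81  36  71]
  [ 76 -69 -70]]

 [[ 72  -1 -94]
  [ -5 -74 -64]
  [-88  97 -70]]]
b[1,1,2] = -64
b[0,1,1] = 36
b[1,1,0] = -5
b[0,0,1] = 12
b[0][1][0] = 81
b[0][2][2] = -70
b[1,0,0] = 72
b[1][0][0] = 72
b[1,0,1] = -1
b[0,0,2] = 97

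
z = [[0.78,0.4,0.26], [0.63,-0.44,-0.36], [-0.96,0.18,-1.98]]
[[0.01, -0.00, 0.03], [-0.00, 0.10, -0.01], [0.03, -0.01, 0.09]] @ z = [[-0.02, 0.01, -0.06], [0.07, -0.05, -0.02], [-0.07, 0.03, -0.17]]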